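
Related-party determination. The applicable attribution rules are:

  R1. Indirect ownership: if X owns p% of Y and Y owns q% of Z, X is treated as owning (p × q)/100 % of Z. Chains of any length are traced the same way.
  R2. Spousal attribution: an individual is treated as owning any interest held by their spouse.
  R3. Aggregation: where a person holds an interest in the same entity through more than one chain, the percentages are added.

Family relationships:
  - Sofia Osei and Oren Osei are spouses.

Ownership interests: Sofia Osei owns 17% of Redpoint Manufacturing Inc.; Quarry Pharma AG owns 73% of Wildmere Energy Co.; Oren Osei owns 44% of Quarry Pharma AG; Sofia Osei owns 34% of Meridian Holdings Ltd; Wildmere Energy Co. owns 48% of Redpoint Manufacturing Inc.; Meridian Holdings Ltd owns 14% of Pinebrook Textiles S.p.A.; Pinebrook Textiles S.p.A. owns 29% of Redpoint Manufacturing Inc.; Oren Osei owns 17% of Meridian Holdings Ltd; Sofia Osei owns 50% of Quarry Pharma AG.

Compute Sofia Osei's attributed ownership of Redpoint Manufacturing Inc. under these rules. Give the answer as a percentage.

By spousal attribution (R2), Sofia Osei is treated as also owning Oren Osei's interest in Quarry Pharma AG, giving 50% + 44% = 94%.
By spousal attribution (R2), Sofia Osei is treated as also owning Oren Osei's interest in Meridian Holdings Ltd, giving 34% + 17% = 51%.
Chain via Quarry Pharma AG → Wildmere Energy Co. (R1): 94% × 73% × 48% = 32.9376% of Redpoint Manufacturing Inc.
Chain via Meridian Holdings Ltd → Pinebrook Textiles S.p.A. (R1): 51% × 14% × 29% = 2.0706% of Redpoint Manufacturing Inc.
Direct interest in Redpoint Manufacturing Inc: 17%.
Aggregating (R3): 32.9376% + 2.0706% + 17% = 52.0082%.

52.0082%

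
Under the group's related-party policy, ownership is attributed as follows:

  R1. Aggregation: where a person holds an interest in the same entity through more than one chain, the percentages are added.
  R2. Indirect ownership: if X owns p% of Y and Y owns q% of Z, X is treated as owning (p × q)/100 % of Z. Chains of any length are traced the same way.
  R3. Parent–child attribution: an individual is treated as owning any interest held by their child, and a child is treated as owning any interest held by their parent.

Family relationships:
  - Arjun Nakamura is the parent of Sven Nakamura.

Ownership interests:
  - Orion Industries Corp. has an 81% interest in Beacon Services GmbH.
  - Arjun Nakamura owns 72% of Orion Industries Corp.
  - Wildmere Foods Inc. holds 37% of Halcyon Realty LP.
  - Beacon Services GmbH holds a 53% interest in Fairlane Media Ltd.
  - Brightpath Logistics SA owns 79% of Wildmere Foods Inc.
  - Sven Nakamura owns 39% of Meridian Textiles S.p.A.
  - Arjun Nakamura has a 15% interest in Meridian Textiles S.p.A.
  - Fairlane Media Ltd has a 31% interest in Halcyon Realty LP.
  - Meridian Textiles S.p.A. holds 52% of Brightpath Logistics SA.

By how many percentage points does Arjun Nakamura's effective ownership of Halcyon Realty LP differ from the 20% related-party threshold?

By parent–child attribution (R3), Arjun Nakamura is treated as also owning Sven Nakamura's interest in Meridian Textiles S.p.A, giving 15% + 39% = 54%.
Chain via Orion Industries Corp. → Beacon Services GmbH → Fairlane Media Ltd (R2): 72% × 81% × 53% × 31% = 9.581976% of Halcyon Realty LP.
Chain via Meridian Textiles S.p.A. → Brightpath Logistics SA → Wildmere Foods Inc. (R2): 54% × 52% × 79% × 37% = 8.207784% of Halcyon Realty LP.
Aggregating (R1): 9.581976% + 8.207784% = 17.78976%.
17.78976% falls short of the 20% threshold by 2.21024 percentage points.

2.21024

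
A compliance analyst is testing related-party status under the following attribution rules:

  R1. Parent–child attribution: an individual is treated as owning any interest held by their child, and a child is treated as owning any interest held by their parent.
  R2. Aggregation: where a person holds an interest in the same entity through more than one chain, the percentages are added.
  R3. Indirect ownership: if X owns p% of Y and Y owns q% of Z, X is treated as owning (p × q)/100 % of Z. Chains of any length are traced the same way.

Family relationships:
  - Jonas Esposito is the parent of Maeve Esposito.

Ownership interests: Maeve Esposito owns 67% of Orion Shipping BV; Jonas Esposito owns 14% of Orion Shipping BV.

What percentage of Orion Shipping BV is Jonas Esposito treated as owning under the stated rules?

81%

By parent–child attribution (R1), Jonas Esposito is treated as also owning Maeve Esposito's interest in Orion Shipping BV, giving 14% + 67% = 81%.
Direct interest in Orion Shipping BV: 81%.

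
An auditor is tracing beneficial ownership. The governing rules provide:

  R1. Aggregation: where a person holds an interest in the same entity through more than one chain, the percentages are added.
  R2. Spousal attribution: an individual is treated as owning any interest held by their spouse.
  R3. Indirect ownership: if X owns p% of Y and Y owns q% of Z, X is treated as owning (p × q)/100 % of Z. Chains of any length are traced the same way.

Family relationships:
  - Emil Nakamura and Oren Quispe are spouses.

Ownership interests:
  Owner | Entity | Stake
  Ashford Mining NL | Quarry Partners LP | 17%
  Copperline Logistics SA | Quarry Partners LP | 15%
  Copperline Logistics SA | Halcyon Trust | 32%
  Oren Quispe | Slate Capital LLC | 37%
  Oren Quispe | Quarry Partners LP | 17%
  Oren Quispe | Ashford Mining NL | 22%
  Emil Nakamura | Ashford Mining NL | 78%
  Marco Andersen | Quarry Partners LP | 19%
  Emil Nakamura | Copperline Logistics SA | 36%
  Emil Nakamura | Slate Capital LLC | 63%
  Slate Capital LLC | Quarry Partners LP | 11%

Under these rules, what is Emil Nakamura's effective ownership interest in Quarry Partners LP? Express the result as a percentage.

By spousal attribution (R2), Emil Nakamura is treated as also owning Oren Quispe's interest in Ashford Mining NL, giving 78% + 22% = 100%.
By spousal attribution (R2), Emil Nakamura is treated as also owning Oren Quispe's interest in Slate Capital LLC, giving 63% + 37% = 100%.
By spousal attribution (R2), Emil Nakamura is treated as owning Oren Quispe's 17% interest in Quarry Partners LP.
Chain via Copperline Logistics SA (R3): 36% × 15% = 5.4% of Quarry Partners LP.
Chain via Ashford Mining NL (R3): 100% × 17% = 17% of Quarry Partners LP.
Chain via Slate Capital LLC (R3): 100% × 11% = 11% of Quarry Partners LP.
Direct interest in Quarry Partners LP: 17%.
Aggregating (R1): 5.4% + 17% + 11% + 17% = 50.4%.

50.4%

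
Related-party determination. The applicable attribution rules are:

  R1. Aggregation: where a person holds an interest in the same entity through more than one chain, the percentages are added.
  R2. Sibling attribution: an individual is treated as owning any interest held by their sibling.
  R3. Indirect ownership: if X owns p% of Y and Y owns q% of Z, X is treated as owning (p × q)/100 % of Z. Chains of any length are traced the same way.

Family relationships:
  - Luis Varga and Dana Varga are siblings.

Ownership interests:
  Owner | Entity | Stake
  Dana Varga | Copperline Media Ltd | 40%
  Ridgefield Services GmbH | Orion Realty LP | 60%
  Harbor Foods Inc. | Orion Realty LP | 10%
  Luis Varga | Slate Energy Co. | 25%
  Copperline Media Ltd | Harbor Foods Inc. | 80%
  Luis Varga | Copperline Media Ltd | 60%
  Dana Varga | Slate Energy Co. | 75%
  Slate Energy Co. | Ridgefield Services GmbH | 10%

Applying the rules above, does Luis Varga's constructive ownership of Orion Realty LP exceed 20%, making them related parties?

No

By sibling attribution (R2), Luis Varga is treated as also owning Dana Varga's interest in Copperline Media Ltd, giving 60% + 40% = 100%.
By sibling attribution (R2), Luis Varga is treated as also owning Dana Varga's interest in Slate Energy Co, giving 25% + 75% = 100%.
Chain via Copperline Media Ltd → Harbor Foods Inc. (R3): 100% × 80% × 10% = 8% of Orion Realty LP.
Chain via Slate Energy Co. → Ridgefield Services GmbH (R3): 100% × 10% × 60% = 6% of Orion Realty LP.
Aggregating (R1): 8% + 6% = 14%.
14% does not exceed the 20% threshold, so Luis is not a related party to Orion Realty LP.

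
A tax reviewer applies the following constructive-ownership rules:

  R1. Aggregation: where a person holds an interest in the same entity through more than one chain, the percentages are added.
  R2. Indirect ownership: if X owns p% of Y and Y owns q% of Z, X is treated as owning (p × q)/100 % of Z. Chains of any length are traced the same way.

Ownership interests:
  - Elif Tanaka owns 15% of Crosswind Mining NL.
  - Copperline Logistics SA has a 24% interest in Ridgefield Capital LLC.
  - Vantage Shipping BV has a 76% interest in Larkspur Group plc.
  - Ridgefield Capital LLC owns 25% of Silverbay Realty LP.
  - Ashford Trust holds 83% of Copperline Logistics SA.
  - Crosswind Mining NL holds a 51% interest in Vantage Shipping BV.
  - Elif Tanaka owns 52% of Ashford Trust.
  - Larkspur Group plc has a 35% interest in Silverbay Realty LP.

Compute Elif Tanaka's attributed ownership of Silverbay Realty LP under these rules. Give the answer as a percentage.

Chain via Crosswind Mining NL → Vantage Shipping BV → Larkspur Group plc (R2): 15% × 51% × 76% × 35% = 2.0349% of Silverbay Realty LP.
Chain via Ashford Trust → Copperline Logistics SA → Ridgefield Capital LLC (R2): 52% × 83% × 24% × 25% = 2.5896% of Silverbay Realty LP.
Aggregating (R1): 2.0349% + 2.5896% = 4.6245%.

4.6245%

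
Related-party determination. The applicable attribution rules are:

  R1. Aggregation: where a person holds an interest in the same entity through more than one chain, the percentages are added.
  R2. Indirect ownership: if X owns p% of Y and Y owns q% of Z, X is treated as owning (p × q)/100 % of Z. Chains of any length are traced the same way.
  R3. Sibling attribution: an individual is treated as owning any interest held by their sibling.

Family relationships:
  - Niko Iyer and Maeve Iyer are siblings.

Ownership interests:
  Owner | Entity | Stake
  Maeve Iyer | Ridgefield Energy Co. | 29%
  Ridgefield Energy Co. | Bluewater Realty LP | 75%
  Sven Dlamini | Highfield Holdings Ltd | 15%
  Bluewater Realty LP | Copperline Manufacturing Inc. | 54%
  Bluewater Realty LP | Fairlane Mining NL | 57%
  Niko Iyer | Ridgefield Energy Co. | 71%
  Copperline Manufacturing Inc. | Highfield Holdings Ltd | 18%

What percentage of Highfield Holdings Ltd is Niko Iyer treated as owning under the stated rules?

By sibling attribution (R3), Niko Iyer is treated as also owning Maeve Iyer's interest in Ridgefield Energy Co, giving 71% + 29% = 100%.
Chain via Ridgefield Energy Co. → Bluewater Realty LP → Copperline Manufacturing Inc. (R2): 100% × 75% × 54% × 18% = 7.29% of Highfield Holdings Ltd.

7.29%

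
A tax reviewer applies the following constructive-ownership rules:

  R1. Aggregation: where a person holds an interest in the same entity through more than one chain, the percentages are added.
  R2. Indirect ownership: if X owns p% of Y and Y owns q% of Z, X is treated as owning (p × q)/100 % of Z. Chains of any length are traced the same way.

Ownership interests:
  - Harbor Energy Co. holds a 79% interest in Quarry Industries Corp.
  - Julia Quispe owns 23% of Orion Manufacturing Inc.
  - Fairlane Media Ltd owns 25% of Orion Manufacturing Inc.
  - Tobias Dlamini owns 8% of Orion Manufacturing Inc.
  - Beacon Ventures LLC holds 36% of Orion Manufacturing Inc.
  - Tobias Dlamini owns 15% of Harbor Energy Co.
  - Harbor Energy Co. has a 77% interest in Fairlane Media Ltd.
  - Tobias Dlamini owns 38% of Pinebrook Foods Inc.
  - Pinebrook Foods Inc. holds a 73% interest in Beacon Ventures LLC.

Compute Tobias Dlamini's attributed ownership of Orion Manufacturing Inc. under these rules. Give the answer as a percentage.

20.8739%

Chain via Pinebrook Foods Inc. → Beacon Ventures LLC (R2): 38% × 73% × 36% = 9.9864% of Orion Manufacturing Inc.
Chain via Harbor Energy Co. → Fairlane Media Ltd (R2): 15% × 77% × 25% = 2.8875% of Orion Manufacturing Inc.
Direct interest in Orion Manufacturing Inc: 8%.
Aggregating (R1): 9.9864% + 2.8875% + 8% = 20.8739%.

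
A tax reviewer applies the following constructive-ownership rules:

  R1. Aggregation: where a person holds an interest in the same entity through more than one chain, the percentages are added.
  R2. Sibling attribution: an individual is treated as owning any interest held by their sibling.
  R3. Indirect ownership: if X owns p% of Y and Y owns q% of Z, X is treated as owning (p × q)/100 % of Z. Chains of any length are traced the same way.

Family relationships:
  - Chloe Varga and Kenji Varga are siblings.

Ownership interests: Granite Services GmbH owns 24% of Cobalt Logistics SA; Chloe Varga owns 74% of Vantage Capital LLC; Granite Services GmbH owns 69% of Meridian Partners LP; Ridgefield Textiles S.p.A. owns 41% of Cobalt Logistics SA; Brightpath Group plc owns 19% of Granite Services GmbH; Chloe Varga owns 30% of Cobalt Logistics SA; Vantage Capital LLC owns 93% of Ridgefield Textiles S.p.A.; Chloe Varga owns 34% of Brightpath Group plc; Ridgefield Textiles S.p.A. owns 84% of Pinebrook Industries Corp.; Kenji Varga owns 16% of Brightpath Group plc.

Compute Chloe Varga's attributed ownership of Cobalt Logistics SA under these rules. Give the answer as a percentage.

60.4962%

By sibling attribution (R2), Chloe Varga is treated as also owning Kenji Varga's interest in Brightpath Group plc, giving 34% + 16% = 50%.
Chain via Brightpath Group plc → Granite Services GmbH (R3): 50% × 19% × 24% = 2.28% of Cobalt Logistics SA.
Chain via Vantage Capital LLC → Ridgefield Textiles S.p.A. (R3): 74% × 93% × 41% = 28.2162% of Cobalt Logistics SA.
Direct interest in Cobalt Logistics SA: 30%.
Aggregating (R1): 2.28% + 28.2162% + 30% = 60.4962%.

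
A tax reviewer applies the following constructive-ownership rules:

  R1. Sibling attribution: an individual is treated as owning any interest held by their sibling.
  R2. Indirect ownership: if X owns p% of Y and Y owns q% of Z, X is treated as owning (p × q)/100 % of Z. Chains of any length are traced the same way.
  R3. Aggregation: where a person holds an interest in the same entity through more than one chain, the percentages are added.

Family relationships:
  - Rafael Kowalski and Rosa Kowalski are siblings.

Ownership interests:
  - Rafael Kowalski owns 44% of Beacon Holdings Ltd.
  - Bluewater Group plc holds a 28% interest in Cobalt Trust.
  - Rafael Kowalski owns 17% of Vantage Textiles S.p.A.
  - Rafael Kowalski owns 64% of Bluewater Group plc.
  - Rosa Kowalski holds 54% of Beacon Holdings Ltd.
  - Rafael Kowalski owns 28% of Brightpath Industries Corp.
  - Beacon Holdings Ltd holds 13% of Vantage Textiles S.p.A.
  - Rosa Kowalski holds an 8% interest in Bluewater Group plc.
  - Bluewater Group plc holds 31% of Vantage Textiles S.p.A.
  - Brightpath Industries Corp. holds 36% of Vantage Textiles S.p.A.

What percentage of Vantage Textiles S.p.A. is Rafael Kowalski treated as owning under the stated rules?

By sibling attribution (R1), Rafael Kowalski is treated as also owning Rosa Kowalski's interest in Bluewater Group plc, giving 64% + 8% = 72%.
By sibling attribution (R1), Rafael Kowalski is treated as also owning Rosa Kowalski's interest in Beacon Holdings Ltd, giving 44% + 54% = 98%.
Chain via Brightpath Industries Corp. (R2): 28% × 36% = 10.08% of Vantage Textiles S.p.A.
Chain via Bluewater Group plc (R2): 72% × 31% = 22.32% of Vantage Textiles S.p.A.
Chain via Beacon Holdings Ltd (R2): 98% × 13% = 12.74% of Vantage Textiles S.p.A.
Direct interest in Vantage Textiles S.p.A: 17%.
Aggregating (R3): 10.08% + 22.32% + 12.74% + 17% = 62.14%.

62.14%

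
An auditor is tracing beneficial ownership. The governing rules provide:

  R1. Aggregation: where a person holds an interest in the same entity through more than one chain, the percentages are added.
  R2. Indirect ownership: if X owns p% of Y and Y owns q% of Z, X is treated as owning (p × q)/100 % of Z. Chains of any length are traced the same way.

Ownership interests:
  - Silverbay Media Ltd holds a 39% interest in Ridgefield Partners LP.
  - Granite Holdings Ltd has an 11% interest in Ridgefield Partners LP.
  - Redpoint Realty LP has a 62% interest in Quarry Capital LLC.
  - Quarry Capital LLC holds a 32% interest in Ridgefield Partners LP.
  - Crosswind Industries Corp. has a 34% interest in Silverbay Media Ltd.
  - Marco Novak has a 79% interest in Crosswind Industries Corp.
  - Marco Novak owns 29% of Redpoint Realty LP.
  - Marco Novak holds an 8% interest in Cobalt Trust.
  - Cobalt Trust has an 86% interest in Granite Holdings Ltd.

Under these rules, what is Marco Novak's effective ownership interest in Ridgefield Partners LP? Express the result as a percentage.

16.9858%

Chain via Redpoint Realty LP → Quarry Capital LLC (R2): 29% × 62% × 32% = 5.7536% of Ridgefield Partners LP.
Chain via Cobalt Trust → Granite Holdings Ltd (R2): 8% × 86% × 11% = 0.7568% of Ridgefield Partners LP.
Chain via Crosswind Industries Corp. → Silverbay Media Ltd (R2): 79% × 34% × 39% = 10.4754% of Ridgefield Partners LP.
Aggregating (R1): 5.7536% + 0.7568% + 10.4754% = 16.9858%.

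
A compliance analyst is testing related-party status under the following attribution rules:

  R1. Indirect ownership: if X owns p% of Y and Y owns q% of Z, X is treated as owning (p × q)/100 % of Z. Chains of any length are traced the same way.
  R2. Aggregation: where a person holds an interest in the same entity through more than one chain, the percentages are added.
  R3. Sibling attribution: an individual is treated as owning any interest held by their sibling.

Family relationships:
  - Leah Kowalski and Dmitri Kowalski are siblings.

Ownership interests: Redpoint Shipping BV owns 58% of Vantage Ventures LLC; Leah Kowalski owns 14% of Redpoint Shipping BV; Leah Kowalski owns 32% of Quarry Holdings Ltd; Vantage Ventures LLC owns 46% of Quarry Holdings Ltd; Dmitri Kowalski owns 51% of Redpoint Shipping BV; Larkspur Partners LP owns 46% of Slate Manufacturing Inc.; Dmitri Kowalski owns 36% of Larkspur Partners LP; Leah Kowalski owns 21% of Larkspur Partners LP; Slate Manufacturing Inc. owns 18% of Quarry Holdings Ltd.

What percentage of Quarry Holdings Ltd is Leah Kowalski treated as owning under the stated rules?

54.0616%

By sibling attribution (R3), Leah Kowalski is treated as also owning Dmitri Kowalski's interest in Larkspur Partners LP, giving 21% + 36% = 57%.
By sibling attribution (R3), Leah Kowalski is treated as also owning Dmitri Kowalski's interest in Redpoint Shipping BV, giving 14% + 51% = 65%.
Chain via Larkspur Partners LP → Slate Manufacturing Inc. (R1): 57% × 46% × 18% = 4.7196% of Quarry Holdings Ltd.
Chain via Redpoint Shipping BV → Vantage Ventures LLC (R1): 65% × 58% × 46% = 17.342% of Quarry Holdings Ltd.
Direct interest in Quarry Holdings Ltd: 32%.
Aggregating (R2): 4.7196% + 17.342% + 32% = 54.0616%.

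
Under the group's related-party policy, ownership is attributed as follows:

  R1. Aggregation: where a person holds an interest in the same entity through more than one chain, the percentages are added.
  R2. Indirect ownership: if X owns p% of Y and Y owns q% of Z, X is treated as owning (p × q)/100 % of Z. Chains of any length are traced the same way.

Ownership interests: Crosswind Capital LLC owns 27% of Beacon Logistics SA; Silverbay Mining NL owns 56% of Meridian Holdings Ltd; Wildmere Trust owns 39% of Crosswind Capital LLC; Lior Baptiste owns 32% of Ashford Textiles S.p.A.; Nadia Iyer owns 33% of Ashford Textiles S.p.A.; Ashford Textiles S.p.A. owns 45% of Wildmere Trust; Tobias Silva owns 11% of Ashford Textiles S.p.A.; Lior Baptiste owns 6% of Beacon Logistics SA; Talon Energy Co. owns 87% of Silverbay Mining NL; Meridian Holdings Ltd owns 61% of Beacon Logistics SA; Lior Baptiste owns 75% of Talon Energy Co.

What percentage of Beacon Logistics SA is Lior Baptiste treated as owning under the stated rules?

29.80572%

Chain via Ashford Textiles S.p.A. → Wildmere Trust → Crosswind Capital LLC (R2): 32% × 45% × 39% × 27% = 1.51632% of Beacon Logistics SA.
Chain via Talon Energy Co. → Silverbay Mining NL → Meridian Holdings Ltd (R2): 75% × 87% × 56% × 61% = 22.2894% of Beacon Logistics SA.
Direct interest in Beacon Logistics SA: 6%.
Aggregating (R1): 1.51632% + 22.2894% + 6% = 29.80572%.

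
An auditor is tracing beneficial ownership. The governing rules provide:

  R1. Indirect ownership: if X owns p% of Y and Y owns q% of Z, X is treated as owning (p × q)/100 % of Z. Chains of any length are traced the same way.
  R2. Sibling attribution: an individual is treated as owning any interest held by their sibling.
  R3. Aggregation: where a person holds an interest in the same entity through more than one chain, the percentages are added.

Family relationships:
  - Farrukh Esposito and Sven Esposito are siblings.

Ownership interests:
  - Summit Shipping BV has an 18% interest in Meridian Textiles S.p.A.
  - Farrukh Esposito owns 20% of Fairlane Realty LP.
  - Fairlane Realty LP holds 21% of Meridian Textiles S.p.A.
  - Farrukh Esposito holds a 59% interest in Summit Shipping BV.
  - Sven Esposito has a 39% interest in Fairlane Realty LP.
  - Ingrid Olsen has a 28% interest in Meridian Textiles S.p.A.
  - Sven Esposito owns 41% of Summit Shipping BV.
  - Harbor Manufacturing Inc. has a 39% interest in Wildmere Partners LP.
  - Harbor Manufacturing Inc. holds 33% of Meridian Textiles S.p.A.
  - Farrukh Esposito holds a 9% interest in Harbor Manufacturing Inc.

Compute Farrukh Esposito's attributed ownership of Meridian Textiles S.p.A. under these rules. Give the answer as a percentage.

By sibling attribution (R2), Farrukh Esposito is treated as also owning Sven Esposito's interest in Fairlane Realty LP, giving 20% + 39% = 59%.
By sibling attribution (R2), Farrukh Esposito is treated as also owning Sven Esposito's interest in Summit Shipping BV, giving 59% + 41% = 100%.
Chain via Fairlane Realty LP (R1): 59% × 21% = 12.39% of Meridian Textiles S.p.A.
Chain via Harbor Manufacturing Inc. (R1): 9% × 33% = 2.97% of Meridian Textiles S.p.A.
Chain via Summit Shipping BV (R1): 100% × 18% = 18% of Meridian Textiles S.p.A.
Aggregating (R3): 12.39% + 2.97% + 18% = 33.36%.

33.36%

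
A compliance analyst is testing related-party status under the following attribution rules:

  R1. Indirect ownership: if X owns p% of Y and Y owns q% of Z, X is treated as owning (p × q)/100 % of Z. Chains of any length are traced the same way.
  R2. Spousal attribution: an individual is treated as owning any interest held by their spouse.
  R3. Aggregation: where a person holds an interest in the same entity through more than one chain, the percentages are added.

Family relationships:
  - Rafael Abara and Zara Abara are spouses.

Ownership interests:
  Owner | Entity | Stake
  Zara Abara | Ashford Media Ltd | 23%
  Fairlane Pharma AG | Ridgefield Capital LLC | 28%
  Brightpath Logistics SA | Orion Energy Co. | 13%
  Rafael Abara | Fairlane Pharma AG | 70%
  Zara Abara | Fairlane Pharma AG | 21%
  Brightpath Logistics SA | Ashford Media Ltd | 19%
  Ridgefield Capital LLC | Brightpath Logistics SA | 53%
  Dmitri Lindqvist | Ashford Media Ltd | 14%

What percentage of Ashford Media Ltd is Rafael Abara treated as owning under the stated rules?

By spousal attribution (R2), Rafael Abara is treated as also owning Zara Abara's interest in Fairlane Pharma AG, giving 70% + 21% = 91%.
By spousal attribution (R2), Rafael Abara is treated as owning Zara Abara's 23% interest in Ashford Media Ltd.
Chain via Fairlane Pharma AG → Ridgefield Capital LLC → Brightpath Logistics SA (R1): 91% × 28% × 53% × 19% = 2.565836% of Ashford Media Ltd.
Direct interest in Ashford Media Ltd: 23%.
Aggregating (R3): 2.565836% + 23% = 25.565836%.

25.565836%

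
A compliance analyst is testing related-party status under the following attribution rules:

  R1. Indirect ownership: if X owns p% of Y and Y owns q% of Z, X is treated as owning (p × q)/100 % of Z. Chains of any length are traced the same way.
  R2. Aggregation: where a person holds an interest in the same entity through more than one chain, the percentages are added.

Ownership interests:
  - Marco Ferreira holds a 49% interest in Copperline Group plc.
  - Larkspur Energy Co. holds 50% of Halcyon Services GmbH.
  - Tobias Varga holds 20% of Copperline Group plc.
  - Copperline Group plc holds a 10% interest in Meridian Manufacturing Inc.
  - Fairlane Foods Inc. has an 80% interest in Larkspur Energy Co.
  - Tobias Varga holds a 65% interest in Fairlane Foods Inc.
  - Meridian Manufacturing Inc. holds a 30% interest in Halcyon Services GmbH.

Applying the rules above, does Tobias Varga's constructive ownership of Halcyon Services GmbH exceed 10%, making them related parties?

Yes

Chain via Fairlane Foods Inc. → Larkspur Energy Co. (R1): 65% × 80% × 50% = 26% of Halcyon Services GmbH.
Chain via Copperline Group plc → Meridian Manufacturing Inc. (R1): 20% × 10% × 30% = 0.6% of Halcyon Services GmbH.
Aggregating (R2): 26% + 0.6% = 26.6%.
26.6% exceeds the 10% threshold, so Tobias is a related party to Halcyon Services GmbH.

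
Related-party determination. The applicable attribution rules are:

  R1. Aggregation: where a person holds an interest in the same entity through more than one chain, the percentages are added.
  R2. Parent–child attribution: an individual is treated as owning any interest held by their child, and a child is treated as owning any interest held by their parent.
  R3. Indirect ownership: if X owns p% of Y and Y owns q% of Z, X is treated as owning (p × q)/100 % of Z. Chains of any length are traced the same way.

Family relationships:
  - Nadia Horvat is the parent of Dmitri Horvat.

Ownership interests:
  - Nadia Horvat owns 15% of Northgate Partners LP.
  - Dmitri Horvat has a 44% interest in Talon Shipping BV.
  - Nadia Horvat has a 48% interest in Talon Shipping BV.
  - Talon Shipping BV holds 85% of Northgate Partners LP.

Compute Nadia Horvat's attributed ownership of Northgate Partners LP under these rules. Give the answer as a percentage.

93.2%

By parent–child attribution (R2), Nadia Horvat is treated as also owning Dmitri Horvat's interest in Talon Shipping BV, giving 48% + 44% = 92%.
Chain via Talon Shipping BV (R3): 92% × 85% = 78.2% of Northgate Partners LP.
Direct interest in Northgate Partners LP: 15%.
Aggregating (R1): 78.2% + 15% = 93.2%.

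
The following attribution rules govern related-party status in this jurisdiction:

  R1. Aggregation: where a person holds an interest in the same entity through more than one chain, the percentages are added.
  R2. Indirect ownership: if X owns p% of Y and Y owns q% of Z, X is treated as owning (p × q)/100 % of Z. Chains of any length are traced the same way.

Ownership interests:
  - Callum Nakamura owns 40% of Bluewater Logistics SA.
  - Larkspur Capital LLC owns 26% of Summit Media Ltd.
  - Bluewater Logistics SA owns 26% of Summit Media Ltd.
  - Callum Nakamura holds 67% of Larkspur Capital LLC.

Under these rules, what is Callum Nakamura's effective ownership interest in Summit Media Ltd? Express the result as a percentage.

Chain via Bluewater Logistics SA (R2): 40% × 26% = 10.4% of Summit Media Ltd.
Chain via Larkspur Capital LLC (R2): 67% × 26% = 17.42% of Summit Media Ltd.
Aggregating (R1): 10.4% + 17.42% = 27.82%.

27.82%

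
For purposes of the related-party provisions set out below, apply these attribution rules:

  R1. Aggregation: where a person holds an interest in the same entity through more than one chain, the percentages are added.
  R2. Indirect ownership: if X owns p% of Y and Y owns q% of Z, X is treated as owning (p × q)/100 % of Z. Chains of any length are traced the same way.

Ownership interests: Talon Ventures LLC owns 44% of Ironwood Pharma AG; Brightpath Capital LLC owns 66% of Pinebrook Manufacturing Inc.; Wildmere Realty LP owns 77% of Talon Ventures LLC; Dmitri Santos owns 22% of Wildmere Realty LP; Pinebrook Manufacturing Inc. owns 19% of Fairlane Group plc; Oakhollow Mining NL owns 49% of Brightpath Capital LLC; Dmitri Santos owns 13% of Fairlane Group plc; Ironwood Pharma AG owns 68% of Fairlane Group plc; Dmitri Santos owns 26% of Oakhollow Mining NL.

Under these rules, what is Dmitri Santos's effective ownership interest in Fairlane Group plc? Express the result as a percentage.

19.666044%

Chain via Wildmere Realty LP → Talon Ventures LLC → Ironwood Pharma AG (R2): 22% × 77% × 44% × 68% = 5.068448% of Fairlane Group plc.
Chain via Oakhollow Mining NL → Brightpath Capital LLC → Pinebrook Manufacturing Inc. (R2): 26% × 49% × 66% × 19% = 1.597596% of Fairlane Group plc.
Direct interest in Fairlane Group plc: 13%.
Aggregating (R1): 5.068448% + 1.597596% + 13% = 19.666044%.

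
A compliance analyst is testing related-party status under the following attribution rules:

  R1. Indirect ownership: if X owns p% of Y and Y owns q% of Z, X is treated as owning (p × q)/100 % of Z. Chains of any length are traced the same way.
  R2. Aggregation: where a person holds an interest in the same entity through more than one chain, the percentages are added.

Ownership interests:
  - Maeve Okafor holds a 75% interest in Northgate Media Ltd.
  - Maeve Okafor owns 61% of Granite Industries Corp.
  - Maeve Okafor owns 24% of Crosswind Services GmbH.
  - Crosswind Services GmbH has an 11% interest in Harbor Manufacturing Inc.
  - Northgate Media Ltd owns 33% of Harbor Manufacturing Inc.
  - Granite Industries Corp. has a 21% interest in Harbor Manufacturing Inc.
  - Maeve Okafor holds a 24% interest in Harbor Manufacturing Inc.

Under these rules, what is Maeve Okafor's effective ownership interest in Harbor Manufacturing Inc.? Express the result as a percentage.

Chain via Crosswind Services GmbH (R1): 24% × 11% = 2.64% of Harbor Manufacturing Inc.
Chain via Granite Industries Corp. (R1): 61% × 21% = 12.81% of Harbor Manufacturing Inc.
Chain via Northgate Media Ltd (R1): 75% × 33% = 24.75% of Harbor Manufacturing Inc.
Direct interest in Harbor Manufacturing Inc: 24%.
Aggregating (R2): 2.64% + 12.81% + 24.75% + 24% = 64.2%.

64.2%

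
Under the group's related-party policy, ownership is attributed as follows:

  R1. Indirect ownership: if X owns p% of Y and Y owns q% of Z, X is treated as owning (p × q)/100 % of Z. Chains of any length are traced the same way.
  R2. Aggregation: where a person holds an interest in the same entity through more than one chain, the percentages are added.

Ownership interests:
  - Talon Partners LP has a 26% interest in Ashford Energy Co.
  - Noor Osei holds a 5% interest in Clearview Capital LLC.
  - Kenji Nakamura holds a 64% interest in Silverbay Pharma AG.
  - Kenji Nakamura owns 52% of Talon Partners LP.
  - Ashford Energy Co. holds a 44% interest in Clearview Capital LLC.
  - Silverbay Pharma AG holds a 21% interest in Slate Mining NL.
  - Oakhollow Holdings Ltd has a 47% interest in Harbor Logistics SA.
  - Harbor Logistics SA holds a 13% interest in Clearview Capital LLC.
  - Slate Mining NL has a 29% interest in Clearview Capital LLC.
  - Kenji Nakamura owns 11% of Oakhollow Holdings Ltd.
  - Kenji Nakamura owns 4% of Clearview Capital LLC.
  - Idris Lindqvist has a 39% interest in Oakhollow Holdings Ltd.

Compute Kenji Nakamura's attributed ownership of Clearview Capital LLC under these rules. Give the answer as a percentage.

Chain via Silverbay Pharma AG → Slate Mining NL (R1): 64% × 21% × 29% = 3.8976% of Clearview Capital LLC.
Chain via Talon Partners LP → Ashford Energy Co. (R1): 52% × 26% × 44% = 5.9488% of Clearview Capital LLC.
Chain via Oakhollow Holdings Ltd → Harbor Logistics SA (R1): 11% × 47% × 13% = 0.6721% of Clearview Capital LLC.
Direct interest in Clearview Capital LLC: 4%.
Aggregating (R2): 3.8976% + 5.9488% + 0.6721% + 4% = 14.5185%.

14.5185%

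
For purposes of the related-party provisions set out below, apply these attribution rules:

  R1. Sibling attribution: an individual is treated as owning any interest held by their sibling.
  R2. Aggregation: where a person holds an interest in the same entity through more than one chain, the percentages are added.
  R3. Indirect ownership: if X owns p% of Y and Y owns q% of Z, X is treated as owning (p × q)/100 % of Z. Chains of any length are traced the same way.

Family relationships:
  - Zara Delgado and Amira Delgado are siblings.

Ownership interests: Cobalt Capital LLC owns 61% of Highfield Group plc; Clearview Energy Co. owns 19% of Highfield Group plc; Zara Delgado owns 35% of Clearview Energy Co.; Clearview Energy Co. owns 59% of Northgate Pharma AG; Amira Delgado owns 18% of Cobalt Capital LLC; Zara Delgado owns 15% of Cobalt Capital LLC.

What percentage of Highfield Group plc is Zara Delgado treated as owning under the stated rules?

26.78%

By sibling attribution (R1), Zara Delgado is treated as also owning Amira Delgado's interest in Cobalt Capital LLC, giving 15% + 18% = 33%.
Chain via Clearview Energy Co. (R3): 35% × 19% = 6.65% of Highfield Group plc.
Chain via Cobalt Capital LLC (R3): 33% × 61% = 20.13% of Highfield Group plc.
Aggregating (R2): 6.65% + 20.13% = 26.78%.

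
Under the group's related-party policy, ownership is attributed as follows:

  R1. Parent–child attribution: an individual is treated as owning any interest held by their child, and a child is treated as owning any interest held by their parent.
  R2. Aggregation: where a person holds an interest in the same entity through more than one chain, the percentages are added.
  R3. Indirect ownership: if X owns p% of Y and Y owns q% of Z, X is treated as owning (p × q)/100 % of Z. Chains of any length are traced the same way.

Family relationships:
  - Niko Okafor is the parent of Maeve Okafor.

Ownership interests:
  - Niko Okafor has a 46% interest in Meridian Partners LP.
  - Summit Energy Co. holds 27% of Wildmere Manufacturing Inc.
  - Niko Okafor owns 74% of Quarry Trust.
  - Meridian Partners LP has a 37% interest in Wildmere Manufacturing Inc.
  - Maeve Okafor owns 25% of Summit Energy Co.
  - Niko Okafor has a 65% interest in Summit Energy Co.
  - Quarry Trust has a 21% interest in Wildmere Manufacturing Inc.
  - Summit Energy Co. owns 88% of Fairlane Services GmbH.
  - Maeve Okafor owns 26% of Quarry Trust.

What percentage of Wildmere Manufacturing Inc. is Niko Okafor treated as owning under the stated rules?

By parent–child attribution (R1), Niko Okafor is treated as also owning Maeve Okafor's interest in Summit Energy Co, giving 65% + 25% = 90%.
By parent–child attribution (R1), Niko Okafor is treated as also owning Maeve Okafor's interest in Quarry Trust, giving 74% + 26% = 100%.
Chain via Meridian Partners LP (R3): 46% × 37% = 17.02% of Wildmere Manufacturing Inc.
Chain via Summit Energy Co. (R3): 90% × 27% = 24.3% of Wildmere Manufacturing Inc.
Chain via Quarry Trust (R3): 100% × 21% = 21% of Wildmere Manufacturing Inc.
Aggregating (R2): 17.02% + 24.3% + 21% = 62.32%.

62.32%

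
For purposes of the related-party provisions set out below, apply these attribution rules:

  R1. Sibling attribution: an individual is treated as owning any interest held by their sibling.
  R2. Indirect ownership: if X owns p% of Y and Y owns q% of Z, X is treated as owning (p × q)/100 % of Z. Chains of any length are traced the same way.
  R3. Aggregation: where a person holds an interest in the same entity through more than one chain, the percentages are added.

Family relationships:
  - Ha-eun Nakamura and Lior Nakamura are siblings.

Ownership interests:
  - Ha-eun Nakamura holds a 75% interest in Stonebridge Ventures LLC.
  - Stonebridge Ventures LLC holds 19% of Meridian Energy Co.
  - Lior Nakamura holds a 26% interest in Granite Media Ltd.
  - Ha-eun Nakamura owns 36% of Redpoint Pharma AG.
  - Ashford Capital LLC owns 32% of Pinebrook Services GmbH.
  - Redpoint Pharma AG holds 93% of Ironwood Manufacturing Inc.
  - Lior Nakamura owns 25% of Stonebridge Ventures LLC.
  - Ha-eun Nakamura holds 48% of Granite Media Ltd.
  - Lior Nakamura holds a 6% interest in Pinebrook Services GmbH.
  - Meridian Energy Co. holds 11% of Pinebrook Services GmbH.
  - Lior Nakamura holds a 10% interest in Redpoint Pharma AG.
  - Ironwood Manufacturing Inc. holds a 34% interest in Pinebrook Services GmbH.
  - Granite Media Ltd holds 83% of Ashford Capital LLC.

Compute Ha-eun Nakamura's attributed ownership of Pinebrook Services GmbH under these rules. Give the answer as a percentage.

42.2896%

By sibling attribution (R1), Ha-eun Nakamura is treated as also owning Lior Nakamura's interest in Stonebridge Ventures LLC, giving 75% + 25% = 100%.
By sibling attribution (R1), Ha-eun Nakamura is treated as also owning Lior Nakamura's interest in Granite Media Ltd, giving 48% + 26% = 74%.
By sibling attribution (R1), Ha-eun Nakamura is treated as also owning Lior Nakamura's interest in Redpoint Pharma AG, giving 36% + 10% = 46%.
By sibling attribution (R1), Ha-eun Nakamura is treated as owning Lior Nakamura's 6% interest in Pinebrook Services GmbH.
Chain via Stonebridge Ventures LLC → Meridian Energy Co. (R2): 100% × 19% × 11% = 2.09% of Pinebrook Services GmbH.
Chain via Granite Media Ltd → Ashford Capital LLC (R2): 74% × 83% × 32% = 19.6544% of Pinebrook Services GmbH.
Chain via Redpoint Pharma AG → Ironwood Manufacturing Inc. (R2): 46% × 93% × 34% = 14.5452% of Pinebrook Services GmbH.
Direct interest in Pinebrook Services GmbH: 6%.
Aggregating (R3): 2.09% + 19.6544% + 14.5452% + 6% = 42.2896%.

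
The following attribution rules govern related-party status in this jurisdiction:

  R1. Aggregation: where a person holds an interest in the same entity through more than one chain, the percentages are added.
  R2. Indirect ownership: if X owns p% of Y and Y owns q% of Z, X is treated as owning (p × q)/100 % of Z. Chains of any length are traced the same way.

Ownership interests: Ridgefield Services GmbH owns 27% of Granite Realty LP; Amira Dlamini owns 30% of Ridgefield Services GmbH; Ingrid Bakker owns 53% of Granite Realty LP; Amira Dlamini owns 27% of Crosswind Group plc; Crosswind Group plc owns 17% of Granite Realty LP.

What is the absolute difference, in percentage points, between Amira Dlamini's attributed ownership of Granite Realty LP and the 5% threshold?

Chain via Crosswind Group plc (R2): 27% × 17% = 4.59% of Granite Realty LP.
Chain via Ridgefield Services GmbH (R2): 30% × 27% = 8.1% of Granite Realty LP.
Aggregating (R1): 4.59% + 8.1% = 12.69%.
12.69% exceeds the 5% threshold by 7.69 percentage points.

7.69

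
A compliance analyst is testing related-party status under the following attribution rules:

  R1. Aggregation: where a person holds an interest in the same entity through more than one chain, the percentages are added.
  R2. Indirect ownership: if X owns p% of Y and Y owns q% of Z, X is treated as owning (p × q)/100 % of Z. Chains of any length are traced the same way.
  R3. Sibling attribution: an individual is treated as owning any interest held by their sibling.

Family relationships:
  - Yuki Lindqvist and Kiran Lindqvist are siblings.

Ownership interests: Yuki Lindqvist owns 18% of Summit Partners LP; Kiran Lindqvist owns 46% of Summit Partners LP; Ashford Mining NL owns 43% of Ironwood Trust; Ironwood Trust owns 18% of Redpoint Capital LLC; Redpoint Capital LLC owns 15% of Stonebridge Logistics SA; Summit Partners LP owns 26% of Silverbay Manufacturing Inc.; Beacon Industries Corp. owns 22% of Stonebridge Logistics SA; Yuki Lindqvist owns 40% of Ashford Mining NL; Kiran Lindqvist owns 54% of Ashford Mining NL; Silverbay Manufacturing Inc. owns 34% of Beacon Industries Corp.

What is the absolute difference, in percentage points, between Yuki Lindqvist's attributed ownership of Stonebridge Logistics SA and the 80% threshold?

77.663988

By sibling attribution (R3), Yuki Lindqvist is treated as also owning Kiran Lindqvist's interest in Summit Partners LP, giving 18% + 46% = 64%.
By sibling attribution (R3), Yuki Lindqvist is treated as also owning Kiran Lindqvist's interest in Ashford Mining NL, giving 40% + 54% = 94%.
Chain via Summit Partners LP → Silverbay Manufacturing Inc. → Beacon Industries Corp. (R2): 64% × 26% × 34% × 22% = 1.244672% of Stonebridge Logistics SA.
Chain via Ashford Mining NL → Ironwood Trust → Redpoint Capital LLC (R2): 94% × 43% × 18% × 15% = 1.09134% of Stonebridge Logistics SA.
Aggregating (R1): 1.244672% + 1.09134% = 2.336012%.
2.336012% falls short of the 80% threshold by 77.663988 percentage points.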